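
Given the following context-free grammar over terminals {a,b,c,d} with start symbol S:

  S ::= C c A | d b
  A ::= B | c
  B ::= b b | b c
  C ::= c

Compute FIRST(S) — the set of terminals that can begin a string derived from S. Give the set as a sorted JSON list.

Compute FIRST by fixpoint:
pass 1:
  A via A→c: +{c}
  B via B→b b: +{b}
  C via C→c: +{c}
  S via S→C c A: +{c}
  S via S→d b: +{d}
  FIRST(S)={c,d}  FIRST(A)={c}  FIRST(B)={b}  FIRST(C)={c}
pass 2:
  A via A→B: +{b}
  FIRST(S)={c,d}  FIRST(A)={b,c}  FIRST(B)={b}  FIRST(C)={c}
pass 3: done
  FIRST(S)={c,d}  FIRST(A)={b,c}  FIRST(B)={b}  FIRST(C)={c}

FIRST(S) = ["c", "d"]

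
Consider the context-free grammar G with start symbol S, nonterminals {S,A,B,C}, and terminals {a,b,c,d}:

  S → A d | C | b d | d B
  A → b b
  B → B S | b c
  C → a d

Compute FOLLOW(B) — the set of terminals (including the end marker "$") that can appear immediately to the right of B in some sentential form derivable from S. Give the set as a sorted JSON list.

Compute FIRST by fixpoint:
iter 1:
  A via A→b b: +{b}
  B via B→b c: +{b}
  C via C→a d: +{a}
  S via S→A d: +{b}
  S via S→C: +{a}
  S via S→d B: +{d}
  FIRST[S]={a,b,d}  FIRST[A]={b}  FIRST[B]={b}  FIRST[C]={a}
iter 2: (stable)
  FIRST[S]={a,b,d}  FIRST[A]={b}  FIRST[B]={b}  FIRST[C]={a}

FOLLOW iteration:
FOLLOW(S) := {$}
round 1:
  B→B S: FOLLOW(B) ⊇ FIRST(S) = {a,b,d}; new: +{a,b,d}
  B→B S: FOLLOW(S) ⊇ FOLLOW(B) ⊇ {a,b,d}; new: +{a,b,d}
  S→A d: FOLLOW(A) ⊇ FIRST(d) = {d}; new: +{d}
  S→C: FOLLOW(C) ⊇ FOLLOW(S) ⊇ {$,a,b,d}; new: +{$,a,b,d}
  S→d B: FOLLOW(B) ⊇ FOLLOW(S) ⊇ {$,a,b,d}; new: +{$}
  FOLLOW(S)={$,a,b,d}  FOLLOW(A)={d}  FOLLOW(B)={$,a,b,d}  FOLLOW(C)={$,a,b,d}
round 2: (no change)
  FOLLOW(S)={$,a,b,d}  FOLLOW(A)={d}  FOLLOW(B)={$,a,b,d}  FOLLOW(C)={$,a,b,d}

FOLLOW(B) = ["$", "a", "b", "d"]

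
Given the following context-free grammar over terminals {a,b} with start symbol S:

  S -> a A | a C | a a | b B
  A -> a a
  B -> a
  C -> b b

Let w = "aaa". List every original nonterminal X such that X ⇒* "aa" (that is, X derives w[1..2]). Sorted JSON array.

CNF form of G:
  S -> T0 A | T0 C | T0 T0 | T1 B
  A -> T0 T0
  B -> a
  C -> T1 T1
  T0 -> a
  T1 -> b

CYK fill — only the sub-triangle for w[1..2]:
  [1..1]={B,T0}  "a"  orig:{B}
  [2..2]={B,T0}  "a"  orig:{B}
  [1..2]={A,S}  "aa"

Original NTs in T[1,2] deriving "aa": ["A", "S"]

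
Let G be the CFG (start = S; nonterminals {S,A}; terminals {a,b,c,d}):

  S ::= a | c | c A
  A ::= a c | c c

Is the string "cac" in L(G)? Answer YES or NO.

Convert to CNF:
  S -> T1 A | a | c
  A -> T0 T1 | T1 T1
  T0 -> a
  T1 -> c

CYK table (by increasing span):
  T[0,0] 'c' = {S,T1}  orig:{S}
  T[1,1] 'a' = {S,T0}  orig:{S}
  T[2,2] 'c' = {S,T1}  orig:{S}
  T[0,1] 'ca' = ∅
  T[1,2] 'ac' = {A}
  T[0,2] 'cac' = {S}

S ∈ T[0,2] ⇒ YES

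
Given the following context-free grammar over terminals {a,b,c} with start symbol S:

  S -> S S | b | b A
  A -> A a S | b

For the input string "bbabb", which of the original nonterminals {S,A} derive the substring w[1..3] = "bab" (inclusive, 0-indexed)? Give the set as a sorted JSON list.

CNF form of G:
  S -> S S | T1 A | b
  A -> A X2 | b
  T0 -> a
  T1 -> b
  X2 -> T0 S

Fill CYK table bottom-up — only the sub-triangle for w[1..3]:
  [1..1]={A,S,T1}  "b"  orig:{A,S}
  [2..2]={T0}  "a"  orig:{}
  [3..3]={A,S,T1}  "b"  orig:{A,S}
  [1..2]=∅  "ba"
  [2..3]={X2}  "ab"  orig:{}
  [1..3]={A}  "bab"

Original NTs in T[1,3] deriving "bab": ["A"]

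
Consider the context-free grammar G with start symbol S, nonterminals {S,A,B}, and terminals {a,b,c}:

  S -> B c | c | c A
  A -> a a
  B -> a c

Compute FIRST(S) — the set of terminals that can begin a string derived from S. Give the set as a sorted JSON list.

FIRST sets, iterate to fixpoint:
pass 1:
  A via A→a a: +{a}
  B via B→a c: +{a}
  S via S→B c: +{a}
  S via S→c: +{c}
  FIRST[S]={a,c}  FIRST[A]={a}  FIRST[B]={a}
pass 2: — fixpoint
  FIRST[S]={a,c}  FIRST[A]={a}  FIRST[B]={a}

FIRST(S) = ["a", "c"]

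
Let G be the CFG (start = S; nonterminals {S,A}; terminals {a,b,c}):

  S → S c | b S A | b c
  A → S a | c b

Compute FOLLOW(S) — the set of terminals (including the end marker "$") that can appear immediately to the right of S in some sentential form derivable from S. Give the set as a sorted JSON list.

Compute FIRST by fixpoint:
round 1:
  A via A→c b: +{c}
  S via S→b S A: +{b}
  FIRST[S]={b}  FIRST[A]={c}
round 2:
  A via A→S a: +{b}
  FIRST[S]={b}  FIRST[A]={b,c}
round 3: (no change)
  FIRST[S]={b}  FIRST[A]={b,c}

FOLLOW iteration:
FOLLOW(S) := {$}
[1]
  A→S a: FOLLOW(S) ⊇ FIRST(a) = {a}; new: +{a}
  S→S c: FOLLOW(S) ⊇ FIRST(c) = {c}; new: +{c}
  S→b S A: FOLLOW(S) ⊇ FIRST(A) = {b,c}; new: +{b}
  S→b S A: FOLLOW(A) ⊇ FOLLOW(S) ⊇ {$,a,b,c}; new: +{$,a,b,c}
  S: {$,a,b,c}  A: {$,a,b,c}
[2] (no change)
  S: {$,a,b,c}  A: {$,a,b,c}

FOLLOW(S) = ["$", "a", "b", "c"]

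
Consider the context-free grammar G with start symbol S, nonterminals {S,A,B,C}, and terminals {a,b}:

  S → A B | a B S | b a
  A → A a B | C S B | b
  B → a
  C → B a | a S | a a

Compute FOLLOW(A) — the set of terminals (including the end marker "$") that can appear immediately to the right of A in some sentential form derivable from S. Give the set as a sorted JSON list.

FIRST iteration:
pass 1:
  A via A→b: +{b}
  B via B→a: +{a}
  C via C→B a: +{a}
  S via S→A B: +{b}
  S via S→a B S: +{a}
  S: {a,b}  A: {b}  B: {a}  C: {a}
pass 2:
  A via A→C S B: +{a}
  S: {a,b}  A: {a,b}  B: {a}  C: {a}
pass 3: done
  S: {a,b}  A: {a,b}  B: {a}  C: {a}

FOLLOW sets:
seed FOLLOW(S) with $
round 1:
  A→A a B: FOLLOW(A) ⊇ FIRST(a) = {a}; new: +{a}
  A→A a B: FOLLOW(B) ⊇ FOLLOW(A) ⊇ {a}; new: +{a}
  A→C S B: FOLLOW(C) ⊇ FIRST(S) = {a,b}; new: +{a,b}
  A→C S B: FOLLOW(S) ⊇ FIRST(B) = {a}; new: +{a}
  C→a S: FOLLOW(S) ⊇ FOLLOW(C) ⊇ {a,b}; new: +{b}
  S→A B: FOLLOW(B) ⊇ FOLLOW(S) ⊇ {$,a,b}; new: +{$,b}
  S: {$,a,b}  A: {a}  B: {$,a,b}  C: {a,b}
round 2: (no change)
  S: {$,a,b}  A: {a}  B: {$,a,b}  C: {a,b}

FOLLOW(A) = ["a"]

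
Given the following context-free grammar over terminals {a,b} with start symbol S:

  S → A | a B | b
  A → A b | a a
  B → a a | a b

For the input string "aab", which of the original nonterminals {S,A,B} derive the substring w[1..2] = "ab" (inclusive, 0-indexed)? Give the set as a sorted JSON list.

Convert to CNF:
  S -> A T0 | T1 B | T1 T1 | b
  A -> A T0 | T1 T1
  B -> T1 T0 | T1 T1
  T0 -> b
  T1 -> a

CYK fill, restricted to cells inside w[1..2]:
  T[1,1] 'a' = {T1}  orig:{}
  T[2,2] 'b' = {S,T0}  orig:{S}
  T[1,2] 'ab' = {B}

Original NTs in T[1,2] deriving "ab": ["B"]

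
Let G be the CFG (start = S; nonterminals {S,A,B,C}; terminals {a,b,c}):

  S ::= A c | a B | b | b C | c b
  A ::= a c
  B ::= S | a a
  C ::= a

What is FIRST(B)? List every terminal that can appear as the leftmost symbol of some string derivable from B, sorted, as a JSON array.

FIRST sets, iterate to fixpoint:
pass 1:
  A via A→a c: +{a}
  B via B→a a: +{a}
  C via C→a: +{a}
  S via S→A c: +{a}
  S via S→b: +{b}
  S via S→c b: +{c}
  FIRST[S]={a,b,c}  FIRST[A]={a}  FIRST[B]={a}  FIRST[C]={a}
pass 2:
  B via B→S: +{b,c}
  FIRST[S]={a,b,c}  FIRST[A]={a}  FIRST[B]={a,b,c}  FIRST[C]={a}
pass 3: done
  FIRST[S]={a,b,c}  FIRST[A]={a}  FIRST[B]={a,b,c}  FIRST[C]={a}

FIRST(B) = ["a", "b", "c"]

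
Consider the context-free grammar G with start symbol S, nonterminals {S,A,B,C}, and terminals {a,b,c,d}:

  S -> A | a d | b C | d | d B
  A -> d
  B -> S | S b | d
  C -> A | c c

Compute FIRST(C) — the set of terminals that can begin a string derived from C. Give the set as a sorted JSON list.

Compute FIRST by fixpoint:
iter 1:
  A via A→d: +{d}
  B via B→d: +{d}
  C via C→A: +{d}
  C via C→c c: +{c}
  S via S→A: +{d}
  S via S→a d: +{a}
  S via S→b C: +{b}
  FIRST(S)={a,b,d}  FIRST(A)={d}  FIRST(B)={d}  FIRST(C)={c,d}
iter 2:
  B via B→S: +{a,b}
  FIRST(S)={a,b,d}  FIRST(A)={d}  FIRST(B)={a,b,d}  FIRST(C)={c,d}
iter 3: done
  FIRST(S)={a,b,d}  FIRST(A)={d}  FIRST(B)={a,b,d}  FIRST(C)={c,d}

FIRST(C) = ["c", "d"]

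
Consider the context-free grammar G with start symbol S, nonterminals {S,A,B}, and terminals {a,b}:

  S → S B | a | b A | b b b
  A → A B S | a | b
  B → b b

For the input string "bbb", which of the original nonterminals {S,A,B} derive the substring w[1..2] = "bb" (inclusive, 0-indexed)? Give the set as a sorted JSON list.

Convert to CNF:
  S -> S B | T0 A | T0 X2 | a
  A -> A X1 | a | b
  B -> T0 T0
  T0 -> b
  X1 -> B S
  X2 -> T0 T0

CYK fill — only the sub-triangle for w[1..2]:
  T[1,1] 'b' = {A,T0}  orig:{A}
  T[2,2] 'b' = {A,T0}  orig:{A}
  T[1,2] 'bb' = {B,S,X2}  orig:{B,S}

Original NTs in T[1,2] deriving "bb": ["B", "S"]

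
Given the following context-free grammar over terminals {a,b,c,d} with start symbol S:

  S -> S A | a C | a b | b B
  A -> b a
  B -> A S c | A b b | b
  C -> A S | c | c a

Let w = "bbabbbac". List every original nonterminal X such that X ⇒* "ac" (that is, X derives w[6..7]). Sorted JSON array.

CNF form of G:
  S -> S A | T0 B | T1 C | T1 T0
  A -> T0 T1
  B -> A X3 | A X4 | b
  C -> A S | T2 T1 | c
  T0 -> b
  T1 -> a
  T2 -> c
  X3 -> S T2
  X4 -> T0 T0

Fill CYK table bottom-up, restricted to cells inside w[6..7]:
  cell(6,6) a: {T1}  orig:{}
  cell(7,7) c: {C,T2}  orig:{C}
  cell(6,7) ac: {S}

Original NTs in T[6,7] deriving "ac": ["S"]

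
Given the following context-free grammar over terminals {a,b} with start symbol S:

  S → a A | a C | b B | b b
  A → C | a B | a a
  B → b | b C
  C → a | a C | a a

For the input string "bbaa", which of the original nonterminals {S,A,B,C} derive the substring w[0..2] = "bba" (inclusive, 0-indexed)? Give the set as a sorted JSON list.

Convert to CNF:
  S -> T0 A | T0 C | T1 B | T1 T1
  A -> T0 B | T0 C | T0 T0 | a
  B -> T1 C | b
  C -> T0 C | T0 T0 | a
  T0 -> a
  T1 -> b

CYK fill — only the sub-triangle for w[0..2]:
  [0..0]={B,T1}  "b"  orig:{B}
  [1..1]={B,T1}  "b"  orig:{B}
  [2..2]={A,C,T0}  "a"  orig:{A,C}
  [0..1]={S}  "bb"
  [1..2]={B}  "ba"
  [0..2]={S}  "bba"

Original NTs in T[0,2] deriving "bba": ["S"]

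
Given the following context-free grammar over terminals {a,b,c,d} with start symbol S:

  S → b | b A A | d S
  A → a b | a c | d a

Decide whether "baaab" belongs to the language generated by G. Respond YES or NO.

Convert to CNF:
  S -> T1 X4 | T3 S | b
  A -> T0 T1 | T0 T2 | T3 T0
  T0 -> a
  T1 -> b
  T2 -> c
  T3 -> d
  X4 -> A A

CYK fill:
  cell(0,0) b: {S,T1}  orig:{S}
  cell(1,1) a: {T0}  orig:{}
  cell(2,2) a: {T0}  orig:{}
  cell(3,3) a: {T0}  orig:{}
  cell(4,4) b: {S,T1}  orig:{S}
  cell(0,1) ba: ∅
  cell(1,2) aa: ∅
  cell(2,3) aa: ∅
  cell(3,4) ab: {A}
  cell(0,2) baa: ∅
  cell(1,3) aaa: ∅
  cell(2,4) aab: ∅
  cell(0,3) baaa: ∅
  cell(1,4) aaab: ∅
  cell(0,4) baaab: ∅

S ∉ T[0,4] ⇒ NO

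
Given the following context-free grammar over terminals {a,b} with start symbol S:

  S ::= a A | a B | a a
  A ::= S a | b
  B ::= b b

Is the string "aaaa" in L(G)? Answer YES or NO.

Convert to CNF:
  S -> T0 A | T0 B | T0 T0
  A -> S T0 | b
  B -> T1 T1
  T0 -> a
  T1 -> b

CYK table (by increasing span):
  [0..0]={T0}  "a"  orig:{}
  [1..1]={T0}  "a"  orig:{}
  [2..2]={T0}  "a"  orig:{}
  [3..3]={T0}  "a"  orig:{}
  [0..1]={S}  "aa"
  [1..2]={S}  "aa"
  [2..3]={S}  "aa"
  [0..2]={A}  "aaa"
  [1..3]={A}  "aaa"
  [0..3]={S}  "aaaa"

S ∈ T[0,3] ⇒ YES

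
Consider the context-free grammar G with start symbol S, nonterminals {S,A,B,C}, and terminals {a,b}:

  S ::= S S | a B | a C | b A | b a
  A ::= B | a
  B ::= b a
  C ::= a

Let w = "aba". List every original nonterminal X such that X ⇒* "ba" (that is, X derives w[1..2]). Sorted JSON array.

CNF form of G:
  S -> S S | T0 A | T0 T1 | T1 B | T1 C
  A -> T0 T1 | a
  B -> T0 T1
  C -> a
  T0 -> b
  T1 -> a

Fill CYK table bottom-up (cells [i..j] with 1 ≤ i ≤ j ≤ 2 only):
  cell(1,1) b: {T0}  orig:{}
  cell(2,2) a: {A,C,T1}  orig:{A,C}
  cell(1,2) ba: {A,B,S}

Original NTs in T[1,2] deriving "ba": ["A", "B", "S"]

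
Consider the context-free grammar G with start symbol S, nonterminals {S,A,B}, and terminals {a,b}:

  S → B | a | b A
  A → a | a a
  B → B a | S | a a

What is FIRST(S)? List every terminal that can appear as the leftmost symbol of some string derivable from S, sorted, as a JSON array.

Compute FIRST by fixpoint:
round 1:
  A via A→a: +{a}
  B via B→a a: +{a}
  S via S→B: +{a}
  S via S→b A: +{b}
  FIRST(S)={a,b}  FIRST(A)={a}  FIRST(B)={a}
round 2:
  B via B→S: +{b}
  FIRST(S)={a,b}  FIRST(A)={a}  FIRST(B)={a,b}
round 3: — fixpoint
  FIRST(S)={a,b}  FIRST(A)={a}  FIRST(B)={a,b}

FIRST(S) = ["a", "b"]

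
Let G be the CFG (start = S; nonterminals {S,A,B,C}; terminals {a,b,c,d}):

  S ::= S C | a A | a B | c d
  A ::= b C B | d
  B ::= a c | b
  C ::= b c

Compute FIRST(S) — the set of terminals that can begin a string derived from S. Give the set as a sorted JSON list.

Compute FIRST by fixpoint:
pass 1:
  A via A→b C B: +{b}
  A via A→d: +{d}
  B via B→a c: +{a}
  B via B→b: +{b}
  C via C→b c: +{b}
  S via S→a A: +{a}
  S via S→c d: +{c}
  FIRST[S]={a,c}  FIRST[A]={b,d}  FIRST[B]={a,b}  FIRST[C]={b}
pass 2: done
  FIRST[S]={a,c}  FIRST[A]={b,d}  FIRST[B]={a,b}  FIRST[C]={b}

FIRST(S) = ["a", "c"]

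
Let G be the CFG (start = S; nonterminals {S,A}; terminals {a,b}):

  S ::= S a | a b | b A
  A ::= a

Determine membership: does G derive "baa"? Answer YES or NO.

Convert to CNF:
  S -> S T0 | T0 T1 | T1 A
  A -> a
  T0 -> a
  T1 -> b

CYK fill:
  [0..0]={T1}  "b"  orig:{}
  [1..1]={A,T0}  "a"  orig:{A}
  [2..2]={A,T0}  "a"  orig:{A}
  [0..1]={S}  "ba"
  [1..2]=∅  "aa"
  [0..2]={S}  "baa"

S ∈ T[0,2] ⇒ YES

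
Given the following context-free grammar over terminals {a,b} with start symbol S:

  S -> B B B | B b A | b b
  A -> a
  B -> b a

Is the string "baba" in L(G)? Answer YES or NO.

CNF form of G:
  S -> B X2 | B X3 | T0 T0
  A -> a
  B -> T0 T1
  T0 -> b
  T1 -> a
  X2 -> B B
  X3 -> T0 A

Fill CYK table bottom-up:
  cell(0,0) b: {T0}  orig:{}
  cell(1,1) a: {A,T1}  orig:{A}
  cell(2,2) b: {T0}  orig:{}
  cell(3,3) a: {A,T1}  orig:{A}
  cell(0,1) ba: {B,X3}  orig:{B}
  cell(1,2) ab: ∅
  cell(2,3) ba: {B,X3}  orig:{B}
  cell(0,2) bab: ∅
  cell(1,3) aba: ∅
  cell(0,3) baba: {S,X2}  orig:{S}

S ∈ T[0,3] ⇒ YES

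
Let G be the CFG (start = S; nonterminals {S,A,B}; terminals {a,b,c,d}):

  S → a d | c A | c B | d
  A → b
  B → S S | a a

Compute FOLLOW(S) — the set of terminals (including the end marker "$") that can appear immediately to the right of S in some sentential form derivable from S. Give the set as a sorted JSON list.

FIRST sets, iterate to fixpoint:
[1]
  A via A→b: +{b}
  B via B→a a: +{a}
  S via S→a d: +{a}
  S via S→c A: +{c}
  S via S→d: +{d}
  S: {a,c,d}  A: {b}  B: {a}
[2]
  B via B→S S: +{c,d}
  S: {a,c,d}  A: {b}  B: {a,c,d}
[3] (no change)
  S: {a,c,d}  A: {b}  B: {a,c,d}

Compute FOLLOW by fixpoint:
seed FOLLOW(S) with $
pass 1:
  B→S S: FOLLOW(S) ⊇ FIRST(S) = {a,c,d}; new: +{a,c,d}
  S→c A: FOLLOW(A) ⊇ FOLLOW(S) ⊇ {$,a,c,d}; new: +{$,a,c,d}
  S→c B: FOLLOW(B) ⊇ FOLLOW(S) ⊇ {$,a,c,d}; new: +{$,a,c,d}
  FOLLOW[S]={$,a,c,d}  FOLLOW[A]={$,a,c,d}  FOLLOW[B]={$,a,c,d}
pass 2: — fixpoint
  FOLLOW[S]={$,a,c,d}  FOLLOW[A]={$,a,c,d}  FOLLOW[B]={$,a,c,d}

FOLLOW(S) = ["$", "a", "c", "d"]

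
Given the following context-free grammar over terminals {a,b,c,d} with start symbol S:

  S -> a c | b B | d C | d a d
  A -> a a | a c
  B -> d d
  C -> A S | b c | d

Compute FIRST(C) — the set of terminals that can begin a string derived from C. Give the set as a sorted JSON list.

FIRST iteration:
round 1:
  A via A→a a: +{a}
  B via B→d d: +{d}
  C via C→A S: +{a}
  C via C→b c: +{b}
  C via C→d: +{d}
  S via S→a c: +{a}
  S via S→b B: +{b}
  S via S→d C: +{d}
  S: {a,b,d}  A: {a}  B: {d}  C: {a,b,d}
round 2: — fixpoint
  S: {a,b,d}  A: {a}  B: {d}  C: {a,b,d}

FIRST(C) = ["a", "b", "d"]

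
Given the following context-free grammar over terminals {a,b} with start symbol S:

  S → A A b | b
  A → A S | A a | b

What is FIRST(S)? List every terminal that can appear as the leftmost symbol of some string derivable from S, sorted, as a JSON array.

FIRST sets, iterate to fixpoint:
iter 1:
  A via A→b: +{b}
  S via S→A A b: +{b}
  S: {b}  A: {b}
iter 2: (no change)
  S: {b}  A: {b}

FIRST(S) = ["b"]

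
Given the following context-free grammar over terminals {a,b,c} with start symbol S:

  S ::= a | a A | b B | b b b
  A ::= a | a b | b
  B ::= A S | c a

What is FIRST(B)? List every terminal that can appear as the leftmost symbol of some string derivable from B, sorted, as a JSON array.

FIRST sets, iterate to fixpoint:
iter 1:
  A via A→a: +{a}
  A via A→b: +{b}
  B via B→A S: +{a,b}
  B via B→c a: +{c}
  S via S→a: +{a}
  S via S→b B: +{b}
  FIRST[S]={a,b}  FIRST[A]={a,b}  FIRST[B]={a,b,c}
iter 2: (stable)
  FIRST[S]={a,b}  FIRST[A]={a,b}  FIRST[B]={a,b,c}

FIRST(B) = ["a", "b", "c"]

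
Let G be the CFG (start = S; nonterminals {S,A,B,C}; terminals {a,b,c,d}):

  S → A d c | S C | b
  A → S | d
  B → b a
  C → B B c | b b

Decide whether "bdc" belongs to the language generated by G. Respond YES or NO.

CNF form of G:
  S -> A X6 | S C | b
  A -> A X4 | S C | b | d
  B -> T2 T3
  C -> B X5 | T2 T2
  T0 -> d
  T1 -> c
  T2 -> b
  T3 -> a
  X4 -> T0 T1
  X5 -> B T1
  X6 -> T0 T1

CYK fill:
  cell(0,0) b: {A,S,T2}  orig:{A,S}
  cell(1,1) d: {A,T0}  orig:{A}
  cell(2,2) c: {T1}  orig:{}
  cell(0,1) bd: ∅
  cell(1,2) dc: {X4,X6}  orig:{}
  cell(0,2) bdc: {A,S}

S ∈ T[0,2] ⇒ YES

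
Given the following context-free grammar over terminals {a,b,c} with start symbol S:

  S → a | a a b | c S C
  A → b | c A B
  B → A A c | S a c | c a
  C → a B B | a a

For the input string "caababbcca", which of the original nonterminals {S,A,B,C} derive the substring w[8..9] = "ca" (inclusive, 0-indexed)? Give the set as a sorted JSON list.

Convert to CNF:
  S -> T0 X8 | T1 X7 | a
  A -> T0 X3 | b
  B -> A X4 | S X5 | T0 T1
  C -> T1 T1 | T1 X6
  T0 -> c
  T1 -> a
  T2 -> b
  X3 -> A B
  X4 -> A T0
  X5 -> T1 T0
  X6 -> B B
  X7 -> T1 T2
  X8 -> S C

Fill CYK table bottom-up — only the sub-triangle for w[8..9]:
  [8..8]={T0}  "c"  orig:{}
  [9..9]={S,T1}  "a"  orig:{S}
  [8..9]={B}  "ca"

Original NTs in T[8,9] deriving "ca": ["B"]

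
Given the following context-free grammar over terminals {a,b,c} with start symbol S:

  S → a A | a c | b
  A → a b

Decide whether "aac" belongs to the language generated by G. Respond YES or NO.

Convert to CNF:
  S -> T0 A | T0 T2 | b
  A -> T0 T1
  T0 -> a
  T1 -> b
  T2 -> c

Fill CYK table bottom-up:
  T[0,0] 'a' = {T0}  orig:{}
  T[1,1] 'a' = {T0}  orig:{}
  T[2,2] 'c' = {T2}  orig:{}
  T[0,1] 'aa' = ∅
  T[1,2] 'ac' = {S}
  T[0,2] 'aac' = ∅

S ∉ T[0,2] ⇒ NO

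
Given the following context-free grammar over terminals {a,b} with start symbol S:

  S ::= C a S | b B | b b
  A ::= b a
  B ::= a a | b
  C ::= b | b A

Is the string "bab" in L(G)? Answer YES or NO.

Convert to CNF:
  S -> C X2 | T0 B | T0 T0
  A -> T0 T1
  B -> T1 T1 | b
  C -> T0 A | b
  T0 -> b
  T1 -> a
  X2 -> T1 S

CYK table (by increasing span):
  T[0,0] 'b' = {B,C,T0}  orig:{B,C}
  T[1,1] 'a' = {T1}  orig:{}
  T[2,2] 'b' = {B,C,T0}  orig:{B,C}
  T[0,1] 'ba' = {A}
  T[1,2] 'ab' = ∅
  T[0,2] 'bab' = ∅

S ∉ T[0,2] ⇒ NO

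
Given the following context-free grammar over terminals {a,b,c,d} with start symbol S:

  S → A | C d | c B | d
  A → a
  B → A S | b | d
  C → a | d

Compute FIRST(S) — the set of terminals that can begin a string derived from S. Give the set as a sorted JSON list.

FIRST sets, iterate to fixpoint:
round 1:
  A via A→a: +{a}
  B via B→A S: +{a}
  B via B→b: +{b}
  B via B→d: +{d}
  C via C→a: +{a}
  C via C→d: +{d}
  S via S→A: +{a}
  S via S→C d: +{d}
  S via S→c B: +{c}
  S: {a,c,d}  A: {a}  B: {a,b,d}  C: {a,d}
round 2: done
  S: {a,c,d}  A: {a}  B: {a,b,d}  C: {a,d}

FIRST(S) = ["a", "c", "d"]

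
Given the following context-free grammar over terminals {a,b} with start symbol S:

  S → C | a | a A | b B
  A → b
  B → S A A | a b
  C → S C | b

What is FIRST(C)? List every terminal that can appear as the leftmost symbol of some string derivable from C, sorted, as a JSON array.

FIRST iteration:
round 1:
  A via A→b: +{b}
  B via B→a b: +{a}
  C via C→b: +{b}
  S via S→C: +{b}
  S via S→a: +{a}
  FIRST(S)={a,b}  FIRST(A)={b}  FIRST(B)={a}  FIRST(C)={b}
round 2:
  B via B→S A A: +{b}
  C via C→S C: +{a}
  FIRST(S)={a,b}  FIRST(A)={b}  FIRST(B)={a,b}  FIRST(C)={a,b}
round 3: (stable)
  FIRST(S)={a,b}  FIRST(A)={b}  FIRST(B)={a,b}  FIRST(C)={a,b}

FIRST(C) = ["a", "b"]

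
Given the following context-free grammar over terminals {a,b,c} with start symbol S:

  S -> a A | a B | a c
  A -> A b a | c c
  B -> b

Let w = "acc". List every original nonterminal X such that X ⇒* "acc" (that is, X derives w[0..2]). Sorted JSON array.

Convert to CNF:
  S -> T1 A | T1 B | T1 T2
  A -> A X3 | T2 T2
  B -> b
  T0 -> b
  T1 -> a
  T2 -> c
  X3 -> T0 T1

CYK table (by increasing span), restricted to cells inside w[0..2]:
  T[0,0] 'a' = {T1}  orig:{}
  T[1,1] 'c' = {T2}  orig:{}
  T[2,2] 'c' = {T2}  orig:{}
  T[0,1] 'ac' = {S}
  T[1,2] 'cc' = {A}
  T[0,2] 'acc' = {S}

Original NTs in T[0,2] deriving "acc": ["S"]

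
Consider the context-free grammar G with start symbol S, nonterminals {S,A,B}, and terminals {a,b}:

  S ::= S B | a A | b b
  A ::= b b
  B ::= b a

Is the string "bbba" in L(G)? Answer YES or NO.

CNF form of G:
  S -> S B | T0 T0 | T1 A
  A -> T0 T0
  B -> T0 T1
  T0 -> b
  T1 -> a

CYK fill:
  cell(0,0) b: {T0}  orig:{}
  cell(1,1) b: {T0}  orig:{}
  cell(2,2) b: {T0}  orig:{}
  cell(3,3) a: {T1}  orig:{}
  cell(0,1) bb: {A,S}
  cell(1,2) bb: {A,S}
  cell(2,3) ba: {B}
  cell(0,2) bbb: ∅
  cell(1,3) bba: ∅
  cell(0,3) bbba: {S}

S ∈ T[0,3] ⇒ YES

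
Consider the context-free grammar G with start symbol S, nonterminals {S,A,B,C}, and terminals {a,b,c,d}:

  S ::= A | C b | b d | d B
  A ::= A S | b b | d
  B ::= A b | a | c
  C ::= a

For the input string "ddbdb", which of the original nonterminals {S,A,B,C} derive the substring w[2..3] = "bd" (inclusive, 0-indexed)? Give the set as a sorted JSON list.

Convert to CNF:
  S -> A S | C T0 | T0 T0 | T0 T1 | T1 B | d
  A -> A S | T0 T0 | d
  B -> A T0 | a | c
  C -> a
  T0 -> b
  T1 -> d

Fill CYK table bottom-up — only the sub-triangle for w[2..3]:
  cell(2,2) b: {T0}  orig:{}
  cell(3,3) d: {A,S,T1}  orig:{A,S}
  cell(2,3) bd: {S}

Original NTs in T[2,3] deriving "bd": ["S"]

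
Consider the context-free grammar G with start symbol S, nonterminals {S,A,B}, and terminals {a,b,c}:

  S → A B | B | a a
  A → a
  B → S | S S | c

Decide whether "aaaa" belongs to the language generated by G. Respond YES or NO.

Convert to CNF:
  S -> A B | S S | T0 T0 | c
  A -> a
  B -> A B | S S | T0 T0 | c
  T0 -> a

Fill CYK table bottom-up:
  T[0,0] 'a' = {A,T0}  orig:{A}
  T[1,1] 'a' = {A,T0}  orig:{A}
  T[2,2] 'a' = {A,T0}  orig:{A}
  T[3,3] 'a' = {A,T0}  orig:{A}
  T[0,1] 'aa' = {B,S}
  T[1,2] 'aa' = {B,S}
  T[2,3] 'aa' = {B,S}
  T[0,2] 'aaa' = {B,S}
  T[1,3] 'aaa' = {B,S}
  T[0,3] 'aaaa' = {B,S}

S ∈ T[0,3] ⇒ YES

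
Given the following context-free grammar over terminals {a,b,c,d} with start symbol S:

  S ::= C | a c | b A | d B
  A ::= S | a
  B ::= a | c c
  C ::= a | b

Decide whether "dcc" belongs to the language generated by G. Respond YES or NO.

Convert to CNF:
  S -> T0 T1 | T2 A | T3 B | a | b
  A -> T0 T1 | T2 A | T3 B | a | b
  B -> T1 T1 | a
  C -> a | b
  T0 -> a
  T1 -> c
  T2 -> b
  T3 -> d

Fill CYK table bottom-up:
  T[0,0] 'd' = {T3}  orig:{}
  T[1,1] 'c' = {T1}  orig:{}
  T[2,2] 'c' = {T1}  orig:{}
  T[0,1] 'dc' = ∅
  T[1,2] 'cc' = {B}
  T[0,2] 'dcc' = {A,S}

S ∈ T[0,2] ⇒ YES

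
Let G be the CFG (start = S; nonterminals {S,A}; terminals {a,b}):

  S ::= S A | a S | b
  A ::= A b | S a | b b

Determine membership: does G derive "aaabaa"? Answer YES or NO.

CNF form of G:
  S -> S A | T1 S | b
  A -> A T0 | S T1 | T0 T0
  T0 -> b
  T1 -> a

Fill CYK table bottom-up:
  cell(0,0) a: {T1}  orig:{}
  cell(1,1) a: {T1}  orig:{}
  cell(2,2) a: {T1}  orig:{}
  cell(3,3) b: {S,T0}  orig:{S}
  cell(4,4) a: {T1}  orig:{}
  cell(5,5) a: {T1}  orig:{}
  cell(0,1) aa: ∅
  cell(1,2) aa: ∅
  cell(2,3) ab: {S}
  cell(3,4) ba: {A}
  cell(4,5) aa: ∅
  cell(0,2) aaa: ∅
  cell(1,3) aab: {S}
  cell(2,4) aba: {A}
  cell(3,5) baa: ∅
  cell(0,3) aaab: {S}
  cell(1,4) aaba: {A}
  cell(2,5) abaa: ∅
  cell(0,4) aaaba: {A}
  cell(1,5) aabaa: ∅
  cell(0,5) aaabaa: ∅

S ∉ T[0,5] ⇒ NO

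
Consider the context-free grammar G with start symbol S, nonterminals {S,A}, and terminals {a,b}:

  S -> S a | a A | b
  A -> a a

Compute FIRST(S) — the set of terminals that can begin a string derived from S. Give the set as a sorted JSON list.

Compute FIRST by fixpoint:
iter 1:
  A via A→a a: +{a}
  S via S→a A: +{a}
  S via S→b: +{b}
  S: {a,b}  A: {a}
iter 2: done
  S: {a,b}  A: {a}

FIRST(S) = ["a", "b"]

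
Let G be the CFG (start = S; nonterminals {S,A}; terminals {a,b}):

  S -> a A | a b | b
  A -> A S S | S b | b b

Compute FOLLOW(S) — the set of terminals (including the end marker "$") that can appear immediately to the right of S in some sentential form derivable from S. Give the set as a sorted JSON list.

Compute FIRST by fixpoint:
iter 1:
  A via A→b b: +{b}
  S via S→a A: +{a}
  S via S→b: +{b}
  S: {a,b}  A: {b}
iter 2:
  A via A→S b: +{a}
  S: {a,b}  A: {a,b}
iter 3: done
  S: {a,b}  A: {a,b}

FOLLOW sets:
initialize: $ ∈ FOLLOW(S)
[1]
  A→A S S: FOLLOW(A) ⊇ FIRST(S) = {a,b}; new: +{a,b}
  A→A S S: FOLLOW(S) ⊇ FIRST(S) = {a,b}; new: +{a,b}
  S→a A: FOLLOW(A) ⊇ FOLLOW(S) ⊇ {$,a,b}; new: +{$}
  FOLLOW(S)={$,a,b}  FOLLOW(A)={$,a,b}
[2] — fixpoint
  FOLLOW(S)={$,a,b}  FOLLOW(A)={$,a,b}

FOLLOW(S) = ["$", "a", "b"]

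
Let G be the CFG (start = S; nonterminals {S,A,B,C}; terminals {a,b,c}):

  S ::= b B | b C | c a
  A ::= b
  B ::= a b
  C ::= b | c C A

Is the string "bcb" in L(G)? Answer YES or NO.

CNF form of G:
  S -> T1 B | T1 C | T2 T0
  A -> b
  B -> T0 T1
  C -> T2 X3 | b
  T0 -> a
  T1 -> b
  T2 -> c
  X3 -> C A

Fill CYK table bottom-up:
  cell(0,0) b: {A,C,T1}  orig:{A,C}
  cell(1,1) c: {T2}  orig:{}
  cell(2,2) b: {A,C,T1}  orig:{A,C}
  cell(0,1) bc: ∅
  cell(1,2) cb: ∅
  cell(0,2) bcb: ∅

S ∉ T[0,2] ⇒ NO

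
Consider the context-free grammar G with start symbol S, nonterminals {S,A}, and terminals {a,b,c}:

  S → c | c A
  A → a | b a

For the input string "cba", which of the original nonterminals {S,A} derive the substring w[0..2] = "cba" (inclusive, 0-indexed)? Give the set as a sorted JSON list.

Convert to CNF:
  S -> T2 A | c
  A -> T0 T1 | a
  T0 -> b
  T1 -> a
  T2 -> c

Fill CYK table bottom-up (cells [i..j] with 0 ≤ i ≤ j ≤ 2 only):
  cell(0,0) c: {S,T2}  orig:{S}
  cell(1,1) b: {T0}  orig:{}
  cell(2,2) a: {A,T1}  orig:{A}
  cell(0,1) cb: ∅
  cell(1,2) ba: {A}
  cell(0,2) cba: {S}

Original NTs in T[0,2] deriving "cba": ["S"]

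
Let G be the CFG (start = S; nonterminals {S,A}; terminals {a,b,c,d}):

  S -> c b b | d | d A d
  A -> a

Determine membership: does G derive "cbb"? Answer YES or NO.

Convert to CNF:
  S -> T0 X3 | T2 X4 | d
  A -> a
  T0 -> c
  T1 -> b
  T2 -> d
  X3 -> T1 T1
  X4 -> A T2

Fill CYK table bottom-up:
  [0..0]={T0}  "c"  orig:{}
  [1..1]={T1}  "b"  orig:{}
  [2..2]={T1}  "b"  orig:{}
  [0..1]=∅  "cb"
  [1..2]={X3}  "bb"  orig:{}
  [0..2]={S}  "cbb"

S ∈ T[0,2] ⇒ YES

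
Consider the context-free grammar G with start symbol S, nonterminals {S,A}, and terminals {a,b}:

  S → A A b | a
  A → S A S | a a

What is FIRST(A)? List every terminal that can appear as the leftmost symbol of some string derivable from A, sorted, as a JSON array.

FIRST iteration:
[1]
  A via A→a a: +{a}
  S via S→A A b: +{a}
  S: {a}  A: {a}
[2] done
  S: {a}  A: {a}

FIRST(A) = ["a"]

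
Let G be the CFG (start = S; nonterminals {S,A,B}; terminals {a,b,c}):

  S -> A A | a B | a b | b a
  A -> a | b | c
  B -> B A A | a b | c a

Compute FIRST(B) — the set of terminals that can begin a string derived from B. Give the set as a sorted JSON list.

FIRST iteration:
iter 1:
  A via A→a: +{a}
  A via A→b: +{b}
  A via A→c: +{c}
  B via B→a b: +{a}
  B via B→c a: +{c}
  S via S→A A: +{a,b,c}
  FIRST[S]={a,b,c}  FIRST[A]={a,b,c}  FIRST[B]={a,c}
iter 2: (stable)
  FIRST[S]={a,b,c}  FIRST[A]={a,b,c}  FIRST[B]={a,c}

FIRST(B) = ["a", "c"]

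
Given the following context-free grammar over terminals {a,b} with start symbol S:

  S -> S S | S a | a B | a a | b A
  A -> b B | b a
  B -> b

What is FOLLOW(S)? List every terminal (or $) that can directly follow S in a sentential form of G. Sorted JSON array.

Compute FIRST by fixpoint:
iter 1:
  A via A→b B: +{b}
  B via B→b: +{b}
  S via S→a B: +{a}
  S via S→b A: +{b}
  FIRST[S]={a,b}  FIRST[A]={b}  FIRST[B]={b}
iter 2: done
  FIRST[S]={a,b}  FIRST[A]={b}  FIRST[B]={b}

FOLLOW iteration:
initialize: $ ∈ FOLLOW(S)
round 1:
  S→S S: FOLLOW(S) ⊇ FIRST(S) = {a,b}; new: +{a,b}
  S→a B: FOLLOW(B) ⊇ FOLLOW(S) ⊇ {$,a,b}; new: +{$,a,b}
  S→b A: FOLLOW(A) ⊇ FOLLOW(S) ⊇ {$,a,b}; new: +{$,a,b}
  FOLLOW(S)={$,a,b}  FOLLOW(A)={$,a,b}  FOLLOW(B)={$,a,b}
round 2: (stable)
  FOLLOW(S)={$,a,b}  FOLLOW(A)={$,a,b}  FOLLOW(B)={$,a,b}

FOLLOW(S) = ["$", "a", "b"]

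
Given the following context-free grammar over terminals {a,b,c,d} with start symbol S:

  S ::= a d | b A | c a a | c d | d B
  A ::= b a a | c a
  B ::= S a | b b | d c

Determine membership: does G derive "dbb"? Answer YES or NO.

Convert to CNF:
  S -> T0 A | T1 T3 | T2 T3 | T2 X5 | T3 B
  A -> T0 X4 | T2 T1
  B -> S T1 | T0 T0 | T3 T2
  T0 -> b
  T1 -> a
  T2 -> c
  T3 -> d
  X4 -> T1 T1
  X5 -> T1 T1

CYK table (by increasing span):
  cell(0,0) d: {T3}  orig:{}
  cell(1,1) b: {T0}  orig:{}
  cell(2,2) b: {T0}  orig:{}
  cell(0,1) db: ∅
  cell(1,2) bb: {B}
  cell(0,2) dbb: {S}

S ∈ T[0,2] ⇒ YES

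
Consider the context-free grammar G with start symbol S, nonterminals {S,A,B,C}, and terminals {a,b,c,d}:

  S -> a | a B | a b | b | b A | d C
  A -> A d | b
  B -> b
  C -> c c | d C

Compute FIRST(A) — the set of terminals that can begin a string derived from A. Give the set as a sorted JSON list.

FIRST iteration:
pass 1:
  A via A→b: +{b}
  B via B→b: +{b}
  C via C→c c: +{c}
  C via C→d C: +{d}
  S via S→a: +{a}
  S via S→b: +{b}
  S via S→d C: +{d}
  S: {a,b,d}  A: {b}  B: {b}  C: {c,d}
pass 2: done
  S: {a,b,d}  A: {b}  B: {b}  C: {c,d}

FIRST(A) = ["b"]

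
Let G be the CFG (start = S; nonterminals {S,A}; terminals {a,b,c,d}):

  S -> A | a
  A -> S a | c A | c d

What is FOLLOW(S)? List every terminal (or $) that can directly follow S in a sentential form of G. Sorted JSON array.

Compute FIRST by fixpoint:
pass 1:
  A via A→c A: +{c}
  S via S→A: +{c}
  S via S→a: +{a}
  S: {a,c}  A: {c}
pass 2:
  A via A→S a: +{a}
  S: {a,c}  A: {a,c}
pass 3: (stable)
  S: {a,c}  A: {a,c}

FOLLOW iteration:
initialize: $ ∈ FOLLOW(S)
round 1:
  A→S a: FOLLOW(S) ⊇ FIRST(a) = {a}; new: +{a}
  S→A: FOLLOW(A) ⊇ FOLLOW(S) ⊇ {$,a}; new: +{$,a}
  FOLLOW[S]={$,a}  FOLLOW[A]={$,a}
round 2: (no change)
  FOLLOW[S]={$,a}  FOLLOW[A]={$,a}

FOLLOW(S) = ["$", "a"]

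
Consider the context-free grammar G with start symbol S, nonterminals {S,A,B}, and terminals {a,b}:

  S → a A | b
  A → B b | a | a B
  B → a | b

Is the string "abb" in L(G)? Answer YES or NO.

CNF form of G:
  S -> T1 A | b
  A -> B T0 | T1 B | a
  B -> a | b
  T0 -> b
  T1 -> a

Fill CYK table bottom-up:
  T[0,0] 'a' = {A,B,T1}  orig:{A,B}
  T[1,1] 'b' = {B,S,T0}  orig:{B,S}
  T[2,2] 'b' = {B,S,T0}  orig:{B,S}
  T[0,1] 'ab' = {A}
  T[1,2] 'bb' = {A}
  T[0,2] 'abb' = {S}

S ∈ T[0,2] ⇒ YES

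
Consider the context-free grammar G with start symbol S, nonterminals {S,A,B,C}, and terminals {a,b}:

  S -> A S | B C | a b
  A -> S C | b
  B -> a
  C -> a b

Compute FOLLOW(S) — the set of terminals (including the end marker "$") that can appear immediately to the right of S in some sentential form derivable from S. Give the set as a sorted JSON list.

FIRST iteration:
round 1:
  A via A→b: +{b}
  B via B→a: +{a}
  C via C→a b: +{a}
  S via S→A S: +{b}
  S via S→B C: +{a}
  S: {a,b}  A: {b}  B: {a}  C: {a}
round 2:
  A via A→S C: +{a}
  S: {a,b}  A: {a,b}  B: {a}  C: {a}
round 3: done
  S: {a,b}  A: {a,b}  B: {a}  C: {a}

FOLLOW iteration:
initialize: $ ∈ FOLLOW(S)
iter 1:
  A→S C: FOLLOW(S) ⊇ FIRST(C) = {a}; new: +{a}
  S→A S: FOLLOW(A) ⊇ FIRST(S) = {a,b}; new: +{a,b}
  S→B C: FOLLOW(B) ⊇ FIRST(C) = {a}; new: +{a}
  S→B C: FOLLOW(C) ⊇ FOLLOW(S) ⊇ {$,a}; new: +{$,a}
  FOLLOW(S)={$,a}  FOLLOW(A)={a,b}  FOLLOW(B)={a}  FOLLOW(C)={$,a}
iter 2:
  A→S C: FOLLOW(C) ⊇ FOLLOW(A) ⊇ {a,b}; new: +{b}
  FOLLOW(S)={$,a}  FOLLOW(A)={a,b}  FOLLOW(B)={a}  FOLLOW(C)={$,a,b}
iter 3: — fixpoint
  FOLLOW(S)={$,a}  FOLLOW(A)={a,b}  FOLLOW(B)={a}  FOLLOW(C)={$,a,b}

FOLLOW(S) = ["$", "a"]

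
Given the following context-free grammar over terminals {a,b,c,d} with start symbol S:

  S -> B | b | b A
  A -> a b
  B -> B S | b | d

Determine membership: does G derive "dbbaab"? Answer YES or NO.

Convert to CNF:
  S -> B S | T1 A | b | d
  A -> T0 T1
  B -> B S | b | d
  T0 -> a
  T1 -> b

CYK table (by increasing span):
  cell(0,0) d: {B,S}
  cell(1,1) b: {B,S,T1}  orig:{B,S}
  cell(2,2) b: {B,S,T1}  orig:{B,S}
  cell(3,3) a: {T0}  orig:{}
  cell(4,4) a: {T0}  orig:{}
  cell(5,5) b: {B,S,T1}  orig:{B,S}
  cell(0,1) db: {B,S}
  cell(1,2) bb: {B,S}
  cell(2,3) ba: ∅
  cell(3,4) aa: ∅
  cell(4,5) ab: {A}
  cell(0,2) dbb: {B,S}
  cell(1,3) bba: ∅
  cell(2,4) baa: ∅
  cell(3,5) aab: ∅
  cell(0,3) dbba: ∅
  cell(1,4) bbaa: ∅
  cell(2,5) baab: ∅
  cell(0,4) dbbaa: ∅
  cell(1,5) bbaab: ∅
  cell(0,5) dbbaab: ∅

S ∉ T[0,5] ⇒ NO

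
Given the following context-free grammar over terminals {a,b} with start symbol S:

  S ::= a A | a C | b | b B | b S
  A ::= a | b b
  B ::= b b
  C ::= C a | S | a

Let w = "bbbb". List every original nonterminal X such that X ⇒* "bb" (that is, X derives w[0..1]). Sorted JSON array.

Convert to CNF:
  S -> T0 B | T0 S | T1 A | T1 C | b
  A -> T0 T0 | a
  B -> T0 T0
  C -> C T1 | T0 B | T0 S | T1 A | T1 C | a | b
  T0 -> b
  T1 -> a

CYK fill — only the sub-triangle for w[0..1]:
  [0..0]={C,S,T0}  "b"  orig:{C,S}
  [1..1]={C,S,T0}  "b"  orig:{C,S}
  [0..1]={A,B,C,S}  "bb"

Original NTs in T[0,1] deriving "bb": ["A", "B", "C", "S"]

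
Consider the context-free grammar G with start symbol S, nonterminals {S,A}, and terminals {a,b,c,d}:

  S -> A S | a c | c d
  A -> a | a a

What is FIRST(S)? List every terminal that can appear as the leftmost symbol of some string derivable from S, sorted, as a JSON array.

FIRST sets, iterate to fixpoint:
[1]
  A via A→a: +{a}
  S via S→A S: +{a}
  S via S→c d: +{c}
  FIRST(S)={a,c}  FIRST(A)={a}
[2] (no change)
  FIRST(S)={a,c}  FIRST(A)={a}

FIRST(S) = ["a", "c"]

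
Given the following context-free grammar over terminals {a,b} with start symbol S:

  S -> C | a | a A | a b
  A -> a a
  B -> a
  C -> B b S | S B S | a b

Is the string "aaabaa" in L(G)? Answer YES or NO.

Convert to CNF:
  S -> B X4 | S X5 | T0 A | T0 T1 | a
  A -> T0 T0
  B -> a
  C -> B X2 | S X3 | T0 T1
  T0 -> a
  T1 -> b
  X2 -> T1 S
  X3 -> B S
  X4 -> T1 S
  X5 -> B S

CYK fill:
  [0..0]={B,S,T0}  "a"  orig:{B,S}
  [1..1]={B,S,T0}  "a"  orig:{B,S}
  [2..2]={B,S,T0}  "a"  orig:{B,S}
  [3..3]={T1}  "b"  orig:{}
  [4..4]={B,S,T0}  "a"  orig:{B,S}
  [5..5]={B,S,T0}  "a"  orig:{B,S}
  [0..1]={A,X3,X5}  "aa"  orig:{A}
  [1..2]={A,X3,X5}  "aa"  orig:{A}
  [2..3]={C,S}  "ab"
  [3..4]={X2,X4}  "ba"  orig:{}
  [4..5]={A,X3,X5}  "aa"  orig:{A}
  [0..2]={C,S}  "aaa"
  [1..3]={X3,X5}  "aab"  orig:{}
  [2..4]={C,S}  "aba"
  [3..5]=∅  "baa"
  [0..3]={C,S}  "aaab"
  [1..4]={X3,X5}  "aaba"  orig:{}
  [2..5]={C,S}  "abaa"
  [0..4]={C,S}  "aaaba"
  [1..5]={X3,X5}  "aabaa"  orig:{}
  [0..5]={C,S}  "aaabaa"

S ∈ T[0,5] ⇒ YES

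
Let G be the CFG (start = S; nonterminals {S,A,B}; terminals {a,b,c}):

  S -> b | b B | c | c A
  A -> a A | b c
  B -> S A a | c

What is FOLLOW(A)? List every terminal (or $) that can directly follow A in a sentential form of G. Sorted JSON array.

FIRST sets, iterate to fixpoint:
pass 1:
  A via A→a A: +{a}
  A via A→b c: +{b}
  B via B→c: +{c}
  S via S→b: +{b}
  S via S→c: +{c}
  FIRST(S)={b,c}  FIRST(A)={a,b}  FIRST(B)={c}
pass 2:
  B via B→S A a: +{b}
  FIRST(S)={b,c}  FIRST(A)={a,b}  FIRST(B)={b,c}
pass 3: (stable)
  FIRST(S)={b,c}  FIRST(A)={a,b}  FIRST(B)={b,c}

Compute FOLLOW by fixpoint:
FOLLOW(S) := {$}
pass 1:
  B→S A a: FOLLOW(S) ⊇ FIRST(A) = {a,b}; new: +{a,b}
  B→S A a: FOLLOW(A) ⊇ FIRST(a) = {a}; new: +{a}
  S→b B: FOLLOW(B) ⊇ FOLLOW(S) ⊇ {$,a,b}; new: +{$,a,b}
  S→c A: FOLLOW(A) ⊇ FOLLOW(S) ⊇ {$,a,b}; new: +{$,b}
  FOLLOW(S)={$,a,b}  FOLLOW(A)={$,a,b}  FOLLOW(B)={$,a,b}
pass 2: — fixpoint
  FOLLOW(S)={$,a,b}  FOLLOW(A)={$,a,b}  FOLLOW(B)={$,a,b}

FOLLOW(A) = ["$", "a", "b"]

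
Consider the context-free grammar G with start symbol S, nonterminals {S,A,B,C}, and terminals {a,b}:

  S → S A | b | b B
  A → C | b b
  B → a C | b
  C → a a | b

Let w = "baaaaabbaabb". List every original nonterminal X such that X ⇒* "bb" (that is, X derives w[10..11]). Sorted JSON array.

CNF form of G:
  S -> S A | T1 B | b
  A -> T0 T0 | T1 T1 | b
  B -> T0 C | b
  C -> T0 T0 | b
  T0 -> a
  T1 -> b

CYK fill (cells [i..j] with 10 ≤ i ≤ j ≤ 11 only):
  [10..10]={A,B,C,S,T1}  "b"  orig:{A,B,C,S}
  [11..11]={A,B,C,S,T1}  "b"  orig:{A,B,C,S}
  [10..11]={A,S}  "bb"

Original NTs in T[10,11] deriving "bb": ["A", "S"]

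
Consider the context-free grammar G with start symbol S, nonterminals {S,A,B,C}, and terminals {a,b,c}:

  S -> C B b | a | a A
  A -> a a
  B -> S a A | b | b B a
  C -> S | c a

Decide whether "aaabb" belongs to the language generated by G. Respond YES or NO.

CNF form of G:
  S -> C X6 | T0 A | a
  A -> T0 T0
  B -> S X3 | T1 X4 | b
  C -> C X5 | T0 A | T2 T0 | a
  T0 -> a
  T1 -> b
  T2 -> c
  X3 -> T0 A
  X4 -> B T0
  X5 -> B T1
  X6 -> B T1

Fill CYK table bottom-up:
  T[0,0] 'a' = {C,S,T0}  orig:{C,S}
  T[1,1] 'a' = {C,S,T0}  orig:{C,S}
  T[2,2] 'a' = {C,S,T0}  orig:{C,S}
  T[3,3] 'b' = {B,T1}  orig:{B}
  T[4,4] 'b' = {B,T1}  orig:{B}
  T[0,1] 'aa' = {A}
  T[1,2] 'aa' = {A}
  T[2,3] 'ab' = ∅
  T[3,4] 'bb' = {X5,X6}  orig:{}
  T[0,2] 'aaa' = {C,S,X3}  orig:{C,S}
  T[1,3] 'aab' = ∅
  T[2,4] 'abb' = {C,S}
  T[0,3] 'aaab' = ∅
  T[1,4] 'aabb' = ∅
  T[0,4] 'aaabb' = {C,S}

S ∈ T[0,4] ⇒ YES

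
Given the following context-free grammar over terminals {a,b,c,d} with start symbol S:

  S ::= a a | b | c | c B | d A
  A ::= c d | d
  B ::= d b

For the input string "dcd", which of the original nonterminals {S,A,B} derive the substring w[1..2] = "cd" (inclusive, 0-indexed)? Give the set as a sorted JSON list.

CNF form of G:
  S -> T0 B | T1 A | T3 T3 | b | c
  A -> T0 T1 | d
  B -> T1 T2
  T0 -> c
  T1 -> d
  T2 -> b
  T3 -> a

CYK table (by increasing span) (cells [i..j] with 1 ≤ i ≤ j ≤ 2 only):
  cell(1,1) c: {S,T0}  orig:{S}
  cell(2,2) d: {A,T1}  orig:{A}
  cell(1,2) cd: {A}

Original NTs in T[1,2] deriving "cd": ["A"]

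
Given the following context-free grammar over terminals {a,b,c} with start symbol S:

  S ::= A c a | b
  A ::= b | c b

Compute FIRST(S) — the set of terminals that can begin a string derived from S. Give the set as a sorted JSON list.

FIRST iteration:
[1]
  A via A→b: +{b}
  A via A→c b: +{c}
  S via S→A c a: +{b,c}
  S: {b,c}  A: {b,c}
[2] done
  S: {b,c}  A: {b,c}

FIRST(S) = ["b", "c"]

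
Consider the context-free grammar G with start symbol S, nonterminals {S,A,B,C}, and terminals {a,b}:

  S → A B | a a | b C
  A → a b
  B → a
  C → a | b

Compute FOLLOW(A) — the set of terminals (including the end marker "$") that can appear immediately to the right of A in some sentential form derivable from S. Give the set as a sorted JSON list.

FIRST iteration:
[1]
  A via A→a b: +{a}
  B via B→a: +{a}
  C via C→a: +{a}
  C via C→b: +{b}
  S via S→A B: +{a}
  S via S→b C: +{b}
  FIRST(S)={a,b}  FIRST(A)={a}  FIRST(B)={a}  FIRST(C)={a,b}
[2] done
  FIRST(S)={a,b}  FIRST(A)={a}  FIRST(B)={a}  FIRST(C)={a,b}

FOLLOW sets:
seed FOLLOW(S) with $
iter 1:
  S→A B: FOLLOW(A) ⊇ FIRST(B) = {a}; new: +{a}
  S→A B: FOLLOW(B) ⊇ FOLLOW(S) ⊇ {$}; new: +{$}
  S→b C: FOLLOW(C) ⊇ FOLLOW(S) ⊇ {$}; new: +{$}
  FOLLOW[S]={$}  FOLLOW[A]={a}  FOLLOW[B]={$}  FOLLOW[C]={$}
iter 2: — fixpoint
  FOLLOW[S]={$}  FOLLOW[A]={a}  FOLLOW[B]={$}  FOLLOW[C]={$}

FOLLOW(A) = ["a"]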